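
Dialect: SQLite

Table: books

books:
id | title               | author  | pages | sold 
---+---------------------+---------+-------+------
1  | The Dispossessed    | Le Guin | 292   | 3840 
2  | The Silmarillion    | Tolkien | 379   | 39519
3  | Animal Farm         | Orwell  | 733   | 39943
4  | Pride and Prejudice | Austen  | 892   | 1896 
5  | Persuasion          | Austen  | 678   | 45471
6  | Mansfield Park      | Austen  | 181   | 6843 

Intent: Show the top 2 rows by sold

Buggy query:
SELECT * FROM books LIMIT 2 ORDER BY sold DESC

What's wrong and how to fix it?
Bug: LIMIT must come after ORDER BY

Fix: Swap the clauses: ORDER BY first, then LIMIT

Corrected query:
SELECT * FROM books ORDER BY sold DESC LIMIT 2

Result:
id | title       | author | pages | sold 
---+-------------+--------+-------+------
5  | Persuasion  | Austen | 678   | 45471
3  | Animal Farm | Orwell | 733   | 39943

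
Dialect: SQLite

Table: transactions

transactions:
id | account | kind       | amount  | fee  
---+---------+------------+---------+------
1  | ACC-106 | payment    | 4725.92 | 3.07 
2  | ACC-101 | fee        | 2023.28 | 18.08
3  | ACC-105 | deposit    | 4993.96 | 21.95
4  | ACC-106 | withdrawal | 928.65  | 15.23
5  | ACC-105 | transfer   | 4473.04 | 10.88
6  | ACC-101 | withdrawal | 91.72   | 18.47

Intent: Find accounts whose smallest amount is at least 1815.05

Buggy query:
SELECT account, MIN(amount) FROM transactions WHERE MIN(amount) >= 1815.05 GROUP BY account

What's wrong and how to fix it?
Bug: MIN() in WHERE is a misuse of aggregate

Fix: Replace WHERE with HAVING after the GROUP BY

Corrected query:
SELECT account, MIN(amount) FROM transactions GROUP BY account HAVING MIN(amount) >= 1815.05

Result:
account | MIN(amount)
--------+------------
ACC-105 | 4473.04    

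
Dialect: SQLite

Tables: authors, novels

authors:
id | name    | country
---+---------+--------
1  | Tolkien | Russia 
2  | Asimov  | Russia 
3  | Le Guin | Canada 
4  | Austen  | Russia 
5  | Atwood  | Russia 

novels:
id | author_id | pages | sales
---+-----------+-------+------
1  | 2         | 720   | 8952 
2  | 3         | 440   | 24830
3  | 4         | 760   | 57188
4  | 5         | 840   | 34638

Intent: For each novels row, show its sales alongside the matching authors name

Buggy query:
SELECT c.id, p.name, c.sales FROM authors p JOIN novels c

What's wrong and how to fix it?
Bug: JOIN with no ON clause produces a cartesian product; every novels row pairs with every authors row

Fix: Specify the join condition linking the foreign key to the parent id

Corrected query:
SELECT c.id, p.name, c.sales FROM authors p JOIN novels c ON c.author_id = p.id

Result:
id | name    | sales
---+---------+------
1  | Asimov  | 8952 
2  | Le Guin | 24830
3  | Austen  | 57188
4  | Atwood  | 34638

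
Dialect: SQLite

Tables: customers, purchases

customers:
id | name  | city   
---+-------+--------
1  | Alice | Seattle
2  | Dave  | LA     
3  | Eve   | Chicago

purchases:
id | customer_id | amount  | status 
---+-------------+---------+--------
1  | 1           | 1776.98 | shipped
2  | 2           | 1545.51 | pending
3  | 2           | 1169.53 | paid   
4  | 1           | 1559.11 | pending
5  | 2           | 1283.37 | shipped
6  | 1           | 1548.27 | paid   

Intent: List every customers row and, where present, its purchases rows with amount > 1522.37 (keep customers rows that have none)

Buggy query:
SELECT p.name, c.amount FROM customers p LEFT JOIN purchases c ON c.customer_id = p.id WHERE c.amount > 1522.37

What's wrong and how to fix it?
Bug: Filtering c.amount in WHERE discards the NULL rows produced by LEFT JOIN, turning it into an inner join

Fix: Move the right-table condition into the ON clause so unmatched parents are kept

Corrected query:
SELECT p.name, c.amount FROM customers p LEFT JOIN purchases c ON c.customer_id = p.id AND c.amount > 1522.37

Result:
name  | amount 
------+--------
Alice | 1548.27
Alice | 1559.11
Alice | 1776.98
Dave  | 1545.51
Eve   | NULL   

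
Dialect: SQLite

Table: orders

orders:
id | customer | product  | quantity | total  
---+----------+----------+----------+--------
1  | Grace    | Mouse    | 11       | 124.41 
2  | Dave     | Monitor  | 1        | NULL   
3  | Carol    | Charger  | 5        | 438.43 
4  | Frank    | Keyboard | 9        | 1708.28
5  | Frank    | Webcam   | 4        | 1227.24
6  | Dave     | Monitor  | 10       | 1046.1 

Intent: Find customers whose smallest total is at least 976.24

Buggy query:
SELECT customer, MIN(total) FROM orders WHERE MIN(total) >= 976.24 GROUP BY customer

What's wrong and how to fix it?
Bug: Aggregates like MIN are computed per group after WHERE runs

Fix: Replace WHERE with HAVING after the GROUP BY

Corrected query:
SELECT customer, MIN(total) FROM orders GROUP BY customer HAVING MIN(total) >= 976.24

Result:
customer | MIN(total)
---------+-----------
Dave     | 1046.1    
Frank    | 1227.24   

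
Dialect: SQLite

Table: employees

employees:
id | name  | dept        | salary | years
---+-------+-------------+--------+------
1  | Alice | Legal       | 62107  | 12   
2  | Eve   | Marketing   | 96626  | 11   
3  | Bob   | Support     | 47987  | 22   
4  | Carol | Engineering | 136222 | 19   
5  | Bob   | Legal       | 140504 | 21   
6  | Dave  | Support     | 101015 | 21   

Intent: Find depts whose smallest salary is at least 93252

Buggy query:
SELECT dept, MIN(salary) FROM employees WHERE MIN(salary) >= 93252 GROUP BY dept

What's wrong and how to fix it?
Bug: MIN() in WHERE is a misuse of aggregate

Fix: Use HAVING for the per-group MIN condition

Corrected query:
SELECT dept, MIN(salary) FROM employees GROUP BY dept HAVING MIN(salary) >= 93252

Result:
dept        | MIN(salary)
------------+------------
Engineering | 136222     
Marketing   | 96626      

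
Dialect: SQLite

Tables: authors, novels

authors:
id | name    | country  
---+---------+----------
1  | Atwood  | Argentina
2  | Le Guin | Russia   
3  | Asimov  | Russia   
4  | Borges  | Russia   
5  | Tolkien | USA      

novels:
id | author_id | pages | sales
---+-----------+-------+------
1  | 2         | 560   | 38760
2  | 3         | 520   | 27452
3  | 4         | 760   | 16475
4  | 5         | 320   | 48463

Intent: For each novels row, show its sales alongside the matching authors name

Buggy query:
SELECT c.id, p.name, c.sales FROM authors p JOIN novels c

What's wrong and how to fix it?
Bug: Missing join condition: each novels row is matched to all authors rows instead of just its own

Fix: Specify the join condition linking the foreign key to the parent id

Corrected query:
SELECT c.id, p.name, c.sales FROM authors p JOIN novels c ON c.author_id = p.id

Result:
id | name    | sales
---+---------+------
1  | Le Guin | 38760
2  | Asimov  | 27452
3  | Borges  | 16475
4  | Tolkien | 48463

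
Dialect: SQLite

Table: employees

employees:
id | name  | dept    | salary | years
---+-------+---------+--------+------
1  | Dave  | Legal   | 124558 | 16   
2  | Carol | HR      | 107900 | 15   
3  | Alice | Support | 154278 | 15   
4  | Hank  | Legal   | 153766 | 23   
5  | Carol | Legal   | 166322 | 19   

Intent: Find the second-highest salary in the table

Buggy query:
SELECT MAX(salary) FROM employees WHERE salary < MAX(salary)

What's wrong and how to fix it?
Bug: The inner MAX is an aggregate inside WHERE, which is not allowed

Fix: Compute the overall MAX in a subquery, then take MAX of rows below it

Corrected query:
SELECT MAX(salary) FROM employees WHERE salary < (SELECT MAX(salary) FROM employees)

Result:
MAX(salary)
-----------
154278     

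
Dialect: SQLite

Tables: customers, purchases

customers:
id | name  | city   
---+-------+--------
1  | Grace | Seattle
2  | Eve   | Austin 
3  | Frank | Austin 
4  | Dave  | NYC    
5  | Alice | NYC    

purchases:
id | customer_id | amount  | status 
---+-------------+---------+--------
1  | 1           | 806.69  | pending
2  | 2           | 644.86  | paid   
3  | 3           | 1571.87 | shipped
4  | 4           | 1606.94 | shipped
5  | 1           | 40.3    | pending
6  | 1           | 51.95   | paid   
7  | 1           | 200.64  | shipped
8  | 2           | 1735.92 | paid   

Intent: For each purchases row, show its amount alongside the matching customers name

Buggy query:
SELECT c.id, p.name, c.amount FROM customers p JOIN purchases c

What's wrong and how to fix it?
Bug: JOIN with no ON clause produces a cartesian product; every purchases row pairs with every customers row

Fix: Specify the join condition linking the foreign key to the parent id

Corrected query:
SELECT c.id, p.name, c.amount FROM customers p JOIN purchases c ON c.customer_id = p.id

Result:
id | name  | amount 
---+-------+--------
1  | Grace | 806.69 
2  | Eve   | 644.86 
3  | Frank | 1571.87
4  | Dave  | 1606.94
5  | Grace | 40.3   
6  | Grace | 51.95  
7  | Grace | 200.64 
8  | Eve   | 1735.92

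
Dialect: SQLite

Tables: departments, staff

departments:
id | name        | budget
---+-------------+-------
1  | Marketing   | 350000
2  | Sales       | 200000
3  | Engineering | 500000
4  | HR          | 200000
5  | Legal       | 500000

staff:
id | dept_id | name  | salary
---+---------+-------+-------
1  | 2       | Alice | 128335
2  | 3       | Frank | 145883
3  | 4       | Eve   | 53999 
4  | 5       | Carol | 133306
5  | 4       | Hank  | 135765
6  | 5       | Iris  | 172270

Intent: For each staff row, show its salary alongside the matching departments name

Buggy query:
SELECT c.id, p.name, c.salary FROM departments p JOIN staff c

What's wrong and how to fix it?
Bug: Missing join condition: each staff row is matched to all departments rows instead of just its own

Fix: Add ON c.dept_id = p.id to the JOIN

Corrected query:
SELECT c.id, p.name, c.salary FROM departments p JOIN staff c ON c.dept_id = p.id

Result:
id | name        | salary
---+-------------+-------
1  | Sales       | 128335
2  | Engineering | 145883
3  | HR          | 53999 
4  | Legal       | 133306
5  | HR          | 135765
6  | Legal       | 172270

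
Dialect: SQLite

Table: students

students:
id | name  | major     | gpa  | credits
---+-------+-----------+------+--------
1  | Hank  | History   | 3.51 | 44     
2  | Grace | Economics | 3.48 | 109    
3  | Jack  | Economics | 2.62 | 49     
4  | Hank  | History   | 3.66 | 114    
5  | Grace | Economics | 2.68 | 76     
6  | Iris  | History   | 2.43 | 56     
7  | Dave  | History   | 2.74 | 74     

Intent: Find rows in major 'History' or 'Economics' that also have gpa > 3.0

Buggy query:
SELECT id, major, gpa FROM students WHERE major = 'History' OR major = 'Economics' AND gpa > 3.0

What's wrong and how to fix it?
Bug: Without parentheses, AND is evaluated before OR, so the gpa filter only applies to the 'Economics' branch

Fix: Add parentheses around the OR so the AND applies to both alternatives

Corrected query:
SELECT id, major, gpa FROM students WHERE (major = 'History' OR major = 'Economics') AND gpa > 3.0

Result:
id | major     | gpa 
---+-----------+-----
1  | History   | 3.51
2  | Economics | 3.48
4  | History   | 3.66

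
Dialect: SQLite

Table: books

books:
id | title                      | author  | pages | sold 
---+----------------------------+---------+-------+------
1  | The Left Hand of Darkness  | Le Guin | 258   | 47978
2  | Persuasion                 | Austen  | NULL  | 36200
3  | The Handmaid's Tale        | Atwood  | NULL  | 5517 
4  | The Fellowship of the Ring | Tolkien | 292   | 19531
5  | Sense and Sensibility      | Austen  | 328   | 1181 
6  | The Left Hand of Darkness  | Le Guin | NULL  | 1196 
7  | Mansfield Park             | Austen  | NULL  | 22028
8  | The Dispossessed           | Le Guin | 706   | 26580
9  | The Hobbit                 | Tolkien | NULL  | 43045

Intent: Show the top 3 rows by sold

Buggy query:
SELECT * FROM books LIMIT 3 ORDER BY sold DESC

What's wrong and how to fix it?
Bug: LIMIT must come after ORDER BY

Fix: Swap the clauses: ORDER BY first, then LIMIT

Corrected query:
SELECT * FROM books ORDER BY sold DESC LIMIT 3

Result:
id | title                     | author  | pages | sold 
---+---------------------------+---------+-------+------
1  | The Left Hand of Darkness | Le Guin | 258   | 47978
9  | The Hobbit                | Tolkien | NULL  | 43045
2  | Persuasion                | Austen  | NULL  | 36200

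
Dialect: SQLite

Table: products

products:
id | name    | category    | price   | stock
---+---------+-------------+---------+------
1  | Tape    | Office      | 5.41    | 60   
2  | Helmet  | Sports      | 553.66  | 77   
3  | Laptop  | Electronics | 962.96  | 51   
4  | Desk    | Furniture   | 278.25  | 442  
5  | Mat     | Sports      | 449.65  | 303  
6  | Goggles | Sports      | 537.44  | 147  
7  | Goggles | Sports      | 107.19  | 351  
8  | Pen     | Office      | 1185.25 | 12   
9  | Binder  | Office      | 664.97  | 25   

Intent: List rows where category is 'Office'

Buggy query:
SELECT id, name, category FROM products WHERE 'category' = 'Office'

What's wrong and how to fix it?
Bug: Single quotes denote string literals in SQL; the column name is being compared as a constant string

Fix: Remove the quotes around the column name (or use double quotes for an identifier)

Corrected query:
SELECT id, name, category FROM products WHERE category = 'Office'

Result:
id | name   | category
---+--------+---------
1  | Tape   | Office  
8  | Pen    | Office  
9  | Binder | Office  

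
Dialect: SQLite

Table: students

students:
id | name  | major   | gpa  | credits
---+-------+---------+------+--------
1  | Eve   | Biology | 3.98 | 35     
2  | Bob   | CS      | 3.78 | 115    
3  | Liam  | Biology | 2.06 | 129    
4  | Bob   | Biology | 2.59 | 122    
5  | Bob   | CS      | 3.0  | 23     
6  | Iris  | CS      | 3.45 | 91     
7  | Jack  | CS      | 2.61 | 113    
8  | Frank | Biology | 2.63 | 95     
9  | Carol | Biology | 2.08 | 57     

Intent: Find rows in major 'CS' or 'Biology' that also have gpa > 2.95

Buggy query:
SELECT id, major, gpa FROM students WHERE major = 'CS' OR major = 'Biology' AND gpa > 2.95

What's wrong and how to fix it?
Bug: AND binds tighter than OR, so this parses as major = 'CS' OR (major = 'Biology' AND gpa > 2.95)

Fix: Group the OR with parentheses (or use IN), then AND the threshold

Corrected query:
SELECT id, major, gpa FROM students WHERE (major = 'CS' OR major = 'Biology') AND gpa > 2.95

Result:
id | major   | gpa 
---+---------+-----
1  | Biology | 3.98
2  | CS      | 3.78
5  | CS      | 3   
6  | CS      | 3.45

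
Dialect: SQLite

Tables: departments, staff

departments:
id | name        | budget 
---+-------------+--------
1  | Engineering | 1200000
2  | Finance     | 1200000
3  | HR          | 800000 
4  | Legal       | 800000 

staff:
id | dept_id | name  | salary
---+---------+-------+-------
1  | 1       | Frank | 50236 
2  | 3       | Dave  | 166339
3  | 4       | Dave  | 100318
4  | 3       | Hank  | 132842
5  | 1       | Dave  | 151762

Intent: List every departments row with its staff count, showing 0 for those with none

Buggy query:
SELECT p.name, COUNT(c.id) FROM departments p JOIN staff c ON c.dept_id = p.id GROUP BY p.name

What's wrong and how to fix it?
Bug: INNER JOIN drops departments rows that have no matching staff rows

Fix: Switch to LEFT JOIN to retain unmatched parent rows

Corrected query:
SELECT p.name, COUNT(c.id) FROM departments p LEFT JOIN staff c ON c.dept_id = p.id GROUP BY p.name

Result:
name        | COUNT(c.id)
------------+------------
Engineering | 2          
Finance     | 0          
HR          | 2          
Legal       | 1          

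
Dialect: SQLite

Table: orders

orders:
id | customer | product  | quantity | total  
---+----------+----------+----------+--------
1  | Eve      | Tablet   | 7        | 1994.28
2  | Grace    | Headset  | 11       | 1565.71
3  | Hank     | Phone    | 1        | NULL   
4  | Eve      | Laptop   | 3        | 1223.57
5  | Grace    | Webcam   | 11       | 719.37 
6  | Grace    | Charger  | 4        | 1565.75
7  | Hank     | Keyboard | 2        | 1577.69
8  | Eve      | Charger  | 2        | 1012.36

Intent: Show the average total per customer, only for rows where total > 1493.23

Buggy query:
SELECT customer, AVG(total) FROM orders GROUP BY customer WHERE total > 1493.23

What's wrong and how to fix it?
Bug: WHERE cannot follow GROUP BY

Fix: Place WHERE between FROM and GROUP BY

Corrected query:
SELECT customer, AVG(total) FROM orders WHERE total > 1493.23 GROUP BY customer

Result:
customer | AVG(total)
---------+-----------
Eve      | 1994.28   
Grace    | 1565.73   
Hank     | 1577.69   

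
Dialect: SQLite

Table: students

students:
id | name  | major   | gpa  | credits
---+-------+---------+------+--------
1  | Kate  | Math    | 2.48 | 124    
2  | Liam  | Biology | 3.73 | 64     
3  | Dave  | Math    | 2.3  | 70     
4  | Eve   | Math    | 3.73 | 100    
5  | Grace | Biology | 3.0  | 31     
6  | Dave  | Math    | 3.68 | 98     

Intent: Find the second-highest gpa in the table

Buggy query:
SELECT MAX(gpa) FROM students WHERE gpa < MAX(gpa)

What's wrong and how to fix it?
Bug: MAX(gpa) on the right of the comparison is an aggregate-in-WHERE error

Fix: Put the inner MAX in a scalar subquery

Corrected query:
SELECT MAX(gpa) FROM students WHERE gpa < (SELECT MAX(gpa) FROM students)

Result:
MAX(gpa)
--------
3.68    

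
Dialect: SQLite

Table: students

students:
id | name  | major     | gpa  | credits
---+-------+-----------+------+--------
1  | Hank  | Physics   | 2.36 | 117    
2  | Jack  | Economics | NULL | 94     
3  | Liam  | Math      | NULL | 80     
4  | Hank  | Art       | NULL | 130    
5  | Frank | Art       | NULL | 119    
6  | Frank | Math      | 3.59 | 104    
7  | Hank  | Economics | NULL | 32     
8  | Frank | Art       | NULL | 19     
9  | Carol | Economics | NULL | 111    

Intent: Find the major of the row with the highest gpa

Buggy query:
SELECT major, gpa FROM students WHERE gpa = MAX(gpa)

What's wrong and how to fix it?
Bug: MAX(gpa) is an aggregate and cannot be used directly in WHERE

Fix: Use a subquery: WHERE gpa = (SELECT MAX(gpa) FROM students)

Corrected query:
SELECT major, gpa FROM students WHERE gpa = (SELECT MAX(gpa) FROM students)

Result:
major | gpa 
------+-----
Math  | 3.59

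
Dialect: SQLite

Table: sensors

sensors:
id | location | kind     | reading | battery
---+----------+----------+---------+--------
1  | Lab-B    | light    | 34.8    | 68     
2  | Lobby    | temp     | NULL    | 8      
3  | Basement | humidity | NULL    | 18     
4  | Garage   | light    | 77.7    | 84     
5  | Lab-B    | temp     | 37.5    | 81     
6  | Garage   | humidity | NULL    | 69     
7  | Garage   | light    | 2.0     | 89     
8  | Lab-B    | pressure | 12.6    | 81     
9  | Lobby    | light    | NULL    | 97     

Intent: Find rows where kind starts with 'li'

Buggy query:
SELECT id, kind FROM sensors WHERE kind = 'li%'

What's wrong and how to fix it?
Bug: Wildcards only work with LIKE; '=' treats '%' as a literal character

Fix: Replace '=' with LIKE so 'li%' is treated as a pattern

Corrected query:
SELECT id, kind FROM sensors WHERE kind LIKE 'li%'

Result:
id | kind 
---+------
1  | light
4  | light
7  | light
9  | light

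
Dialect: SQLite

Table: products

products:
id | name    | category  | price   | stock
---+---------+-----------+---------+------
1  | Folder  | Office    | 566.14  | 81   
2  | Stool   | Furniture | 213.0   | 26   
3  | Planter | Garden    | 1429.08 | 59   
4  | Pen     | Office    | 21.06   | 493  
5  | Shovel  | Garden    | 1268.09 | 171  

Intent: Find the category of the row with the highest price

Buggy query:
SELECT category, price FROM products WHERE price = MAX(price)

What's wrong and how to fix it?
Bug: MAX(price) is an aggregate and cannot be used directly in WHERE

Fix: Use a subquery: WHERE price = (SELECT MAX(price) FROM products)

Corrected query:
SELECT category, price FROM products WHERE price = (SELECT MAX(price) FROM products)

Result:
category | price  
---------+--------
Garden   | 1429.08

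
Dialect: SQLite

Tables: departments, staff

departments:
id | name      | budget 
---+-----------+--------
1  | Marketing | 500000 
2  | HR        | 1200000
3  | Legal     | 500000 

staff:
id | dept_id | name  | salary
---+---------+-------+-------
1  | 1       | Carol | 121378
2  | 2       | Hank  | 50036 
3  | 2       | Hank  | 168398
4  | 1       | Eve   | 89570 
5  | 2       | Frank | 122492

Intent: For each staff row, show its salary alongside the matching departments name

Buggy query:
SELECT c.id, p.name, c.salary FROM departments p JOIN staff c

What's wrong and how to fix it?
Bug: JOIN with no ON clause produces a cartesian product; every staff row pairs with every departments row

Fix: Specify the join condition linking the foreign key to the parent id

Corrected query:
SELECT c.id, p.name, c.salary FROM departments p JOIN staff c ON c.dept_id = p.id

Result:
id | name      | salary
---+-----------+-------
1  | Marketing | 121378
2  | HR        | 50036 
3  | HR        | 168398
4  | Marketing | 89570 
5  | HR        | 122492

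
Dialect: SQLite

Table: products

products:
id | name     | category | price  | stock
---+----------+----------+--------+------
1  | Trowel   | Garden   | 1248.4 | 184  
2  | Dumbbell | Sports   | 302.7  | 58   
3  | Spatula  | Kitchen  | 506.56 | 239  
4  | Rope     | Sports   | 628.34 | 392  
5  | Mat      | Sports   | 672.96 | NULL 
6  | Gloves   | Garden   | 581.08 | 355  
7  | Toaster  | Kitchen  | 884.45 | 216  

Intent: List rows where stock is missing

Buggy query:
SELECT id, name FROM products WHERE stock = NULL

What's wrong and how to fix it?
Bug: '= NULL' is always unknown in SQL three-valued logic, so no rows match

Fix: Use IS NULL to test for NULL

Corrected query:
SELECT id, name FROM products WHERE stock IS NULL

Result:
id | name
---+-----
5  | Mat 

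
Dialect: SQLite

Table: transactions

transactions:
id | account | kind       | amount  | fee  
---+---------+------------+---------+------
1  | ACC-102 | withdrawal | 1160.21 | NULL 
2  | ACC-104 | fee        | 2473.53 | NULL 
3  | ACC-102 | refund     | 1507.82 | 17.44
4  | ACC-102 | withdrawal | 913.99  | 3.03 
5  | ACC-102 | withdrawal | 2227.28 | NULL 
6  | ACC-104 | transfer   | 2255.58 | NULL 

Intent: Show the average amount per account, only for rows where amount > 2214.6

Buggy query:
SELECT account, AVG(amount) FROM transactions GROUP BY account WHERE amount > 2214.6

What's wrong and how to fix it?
Bug: WHERE cannot follow GROUP BY

Fix: Place WHERE between FROM and GROUP BY

Corrected query:
SELECT account, AVG(amount) FROM transactions WHERE amount > 2214.6 GROUP BY account

Result:
account | AVG(amount)
--------+------------
ACC-102 | 2227.28    
ACC-104 | 2364.555   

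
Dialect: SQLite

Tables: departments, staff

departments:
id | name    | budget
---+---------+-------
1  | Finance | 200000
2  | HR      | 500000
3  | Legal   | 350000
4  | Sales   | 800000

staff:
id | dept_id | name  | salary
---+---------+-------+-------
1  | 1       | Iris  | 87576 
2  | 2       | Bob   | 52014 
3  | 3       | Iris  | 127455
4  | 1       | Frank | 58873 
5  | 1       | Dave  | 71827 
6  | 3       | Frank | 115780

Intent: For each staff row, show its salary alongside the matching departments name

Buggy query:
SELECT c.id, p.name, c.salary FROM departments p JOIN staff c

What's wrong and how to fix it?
Bug: JOIN with no ON clause produces a cartesian product; every staff row pairs with every departments row

Fix: Add ON c.dept_id = p.id to the JOIN

Corrected query:
SELECT c.id, p.name, c.salary FROM departments p JOIN staff c ON c.dept_id = p.id

Result:
id | name    | salary
---+---------+-------
1  | Finance | 87576 
2  | HR      | 52014 
3  | Legal   | 127455
4  | Finance | 58873 
5  | Finance | 71827 
6  | Legal   | 115780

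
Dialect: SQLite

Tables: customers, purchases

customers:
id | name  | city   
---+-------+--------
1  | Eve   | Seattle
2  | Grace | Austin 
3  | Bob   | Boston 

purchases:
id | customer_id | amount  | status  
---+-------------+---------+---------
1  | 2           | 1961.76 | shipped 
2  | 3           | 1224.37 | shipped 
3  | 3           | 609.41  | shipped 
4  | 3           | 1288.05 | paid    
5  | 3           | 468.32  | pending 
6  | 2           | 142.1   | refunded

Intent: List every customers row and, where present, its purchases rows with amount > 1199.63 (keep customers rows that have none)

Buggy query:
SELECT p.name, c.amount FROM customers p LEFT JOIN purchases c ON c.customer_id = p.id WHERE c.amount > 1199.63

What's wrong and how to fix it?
Bug: Filtering c.amount in WHERE discards the NULL rows produced by LEFT JOIN, turning it into an inner join

Fix: Put 'c.amount > 1199.63' in the JOIN's ON clause instead of WHERE

Corrected query:
SELECT p.name, c.amount FROM customers p LEFT JOIN purchases c ON c.customer_id = p.id AND c.amount > 1199.63

Result:
name  | amount 
------+--------
Eve   | NULL   
Grace | 1961.76
Bob   | 1224.37
Bob   | 1288.05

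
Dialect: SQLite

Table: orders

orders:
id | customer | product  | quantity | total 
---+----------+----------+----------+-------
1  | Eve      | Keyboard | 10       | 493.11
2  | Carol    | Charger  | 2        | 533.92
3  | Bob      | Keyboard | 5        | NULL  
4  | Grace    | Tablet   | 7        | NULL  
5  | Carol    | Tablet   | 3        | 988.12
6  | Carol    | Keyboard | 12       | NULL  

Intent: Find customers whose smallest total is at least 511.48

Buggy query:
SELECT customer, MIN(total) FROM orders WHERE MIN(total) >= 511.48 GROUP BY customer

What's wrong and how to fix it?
Bug: MIN() in WHERE is a misuse of aggregate

Fix: Replace WHERE with HAVING after the GROUP BY

Corrected query:
SELECT customer, MIN(total) FROM orders GROUP BY customer HAVING MIN(total) >= 511.48

Result:
customer | MIN(total)
---------+-----------
Carol    | 533.92    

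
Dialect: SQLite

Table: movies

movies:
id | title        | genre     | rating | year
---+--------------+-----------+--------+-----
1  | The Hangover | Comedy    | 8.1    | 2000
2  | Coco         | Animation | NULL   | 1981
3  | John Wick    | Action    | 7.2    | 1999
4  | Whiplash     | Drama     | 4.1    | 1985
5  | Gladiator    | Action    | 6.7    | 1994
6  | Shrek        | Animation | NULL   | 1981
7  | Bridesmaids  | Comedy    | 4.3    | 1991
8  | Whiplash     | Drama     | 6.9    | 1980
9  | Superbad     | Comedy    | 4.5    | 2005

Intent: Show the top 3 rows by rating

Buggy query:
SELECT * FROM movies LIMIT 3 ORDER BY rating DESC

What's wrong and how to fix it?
Bug: LIMIT must come after ORDER BY

Fix: Sort with ORDER BY, then apply LIMIT

Corrected query:
SELECT * FROM movies ORDER BY rating DESC LIMIT 3

Result:
id | title        | genre  | rating | year
---+--------------+--------+--------+-----
1  | The Hangover | Comedy | 8.1    | 2000
3  | John Wick    | Action | 7.2    | 1999
8  | Whiplash     | Drama  | 6.9    | 1980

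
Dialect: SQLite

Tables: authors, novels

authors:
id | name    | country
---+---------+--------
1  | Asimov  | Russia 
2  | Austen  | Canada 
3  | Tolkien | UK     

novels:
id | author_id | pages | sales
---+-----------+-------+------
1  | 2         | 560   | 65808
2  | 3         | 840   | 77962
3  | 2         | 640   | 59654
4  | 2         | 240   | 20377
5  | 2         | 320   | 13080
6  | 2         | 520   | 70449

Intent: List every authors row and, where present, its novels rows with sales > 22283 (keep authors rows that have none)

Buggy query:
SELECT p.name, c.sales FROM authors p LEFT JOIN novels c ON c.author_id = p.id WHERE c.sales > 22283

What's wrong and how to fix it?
Bug: Filtering c.sales in WHERE discards the NULL rows produced by LEFT JOIN, turning it into an inner join

Fix: Put 'c.sales > 22283' in the JOIN's ON clause instead of WHERE

Corrected query:
SELECT p.name, c.sales FROM authors p LEFT JOIN novels c ON c.author_id = p.id AND c.sales > 22283

Result:
name    | sales
--------+------
Asimov  | NULL 
Austen  | 59654
Austen  | 65808
Austen  | 70449
Tolkien | 77962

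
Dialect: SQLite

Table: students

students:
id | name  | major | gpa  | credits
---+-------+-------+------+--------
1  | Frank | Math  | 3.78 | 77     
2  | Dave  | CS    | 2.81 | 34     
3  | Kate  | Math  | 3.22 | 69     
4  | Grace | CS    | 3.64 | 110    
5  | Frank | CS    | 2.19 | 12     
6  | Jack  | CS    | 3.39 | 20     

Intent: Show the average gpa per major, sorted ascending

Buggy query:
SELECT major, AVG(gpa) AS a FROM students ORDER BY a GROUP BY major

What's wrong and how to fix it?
Bug: ORDER BY appears before GROUP BY; SQL clause order requires GROUP BY first

Fix: Move ORDER BY to the end, after GROUP BY

Corrected query:
SELECT major, AVG(gpa) AS a FROM students GROUP BY major ORDER BY a

Result:
major | a     
------+-------
CS    | 3.0075
Math  | 3.5   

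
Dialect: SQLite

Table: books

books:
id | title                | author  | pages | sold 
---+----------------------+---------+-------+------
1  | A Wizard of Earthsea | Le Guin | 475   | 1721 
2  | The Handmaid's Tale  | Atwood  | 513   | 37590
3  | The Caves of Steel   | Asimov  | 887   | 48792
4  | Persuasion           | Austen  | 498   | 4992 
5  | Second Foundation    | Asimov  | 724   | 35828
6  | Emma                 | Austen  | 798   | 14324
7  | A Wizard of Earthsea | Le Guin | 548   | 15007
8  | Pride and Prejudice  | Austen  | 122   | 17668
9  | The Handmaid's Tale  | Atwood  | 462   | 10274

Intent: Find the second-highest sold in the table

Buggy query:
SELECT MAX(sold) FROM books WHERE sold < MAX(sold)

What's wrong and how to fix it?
Bug: The inner MAX is an aggregate inside WHERE, which is not allowed

Fix: Compute the overall MAX in a subquery, then take MAX of rows below it

Corrected query:
SELECT MAX(sold) FROM books WHERE sold < (SELECT MAX(sold) FROM books)

Result:
MAX(sold)
---------
37590    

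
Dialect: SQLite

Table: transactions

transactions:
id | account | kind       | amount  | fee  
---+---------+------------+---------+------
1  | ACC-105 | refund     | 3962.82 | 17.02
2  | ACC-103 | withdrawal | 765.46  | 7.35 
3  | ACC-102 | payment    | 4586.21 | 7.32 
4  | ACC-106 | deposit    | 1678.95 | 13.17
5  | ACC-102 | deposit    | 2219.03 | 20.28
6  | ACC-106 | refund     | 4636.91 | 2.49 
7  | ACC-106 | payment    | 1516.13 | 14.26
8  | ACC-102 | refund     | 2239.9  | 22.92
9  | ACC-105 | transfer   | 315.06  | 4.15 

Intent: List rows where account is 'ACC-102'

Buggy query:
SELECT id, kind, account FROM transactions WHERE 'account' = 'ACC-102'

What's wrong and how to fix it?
Bug: 'account' in single quotes is a string literal, not the column; the comparison is literal-vs-literal and never true

Fix: Reference the column as account without single quotes

Corrected query:
SELECT id, kind, account FROM transactions WHERE account = 'ACC-102'

Result:
id | kind    | account
---+---------+--------
3  | payment | ACC-102
5  | deposit | ACC-102
8  | refund  | ACC-102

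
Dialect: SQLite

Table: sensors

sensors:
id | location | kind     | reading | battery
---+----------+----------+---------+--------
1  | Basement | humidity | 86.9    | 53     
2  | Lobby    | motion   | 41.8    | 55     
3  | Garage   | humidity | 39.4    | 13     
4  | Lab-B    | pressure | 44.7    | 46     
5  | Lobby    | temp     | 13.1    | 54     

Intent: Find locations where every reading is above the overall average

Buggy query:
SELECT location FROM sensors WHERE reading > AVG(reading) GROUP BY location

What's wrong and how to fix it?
Bug: WHERE evaluates per row before aggregation, so AVG() is unavailable

Fix: Use a subquery for AVG and a HAVING MIN(...) filter so the condition holds for every row in the group

Corrected query:
SELECT location FROM sensors GROUP BY location HAVING MIN(reading) > (SELECT AVG(reading) FROM sensors)

Result:
location
--------
Basement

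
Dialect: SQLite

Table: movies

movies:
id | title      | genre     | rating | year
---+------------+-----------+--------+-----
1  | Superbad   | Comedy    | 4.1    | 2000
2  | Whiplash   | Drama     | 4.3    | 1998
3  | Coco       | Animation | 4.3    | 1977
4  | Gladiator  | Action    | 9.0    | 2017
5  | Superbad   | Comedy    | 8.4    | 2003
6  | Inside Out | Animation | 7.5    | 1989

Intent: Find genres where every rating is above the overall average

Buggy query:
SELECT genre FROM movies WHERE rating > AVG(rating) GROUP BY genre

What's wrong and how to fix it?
Bug: WHERE evaluates per row before aggregation, so AVG() is unavailable

Fix: Compute the overall average in a scalar subquery and compare each group's MIN against it in HAVING

Corrected query:
SELECT genre FROM movies GROUP BY genre HAVING MIN(rating) > (SELECT AVG(rating) FROM movies)

Result:
genre 
------
Action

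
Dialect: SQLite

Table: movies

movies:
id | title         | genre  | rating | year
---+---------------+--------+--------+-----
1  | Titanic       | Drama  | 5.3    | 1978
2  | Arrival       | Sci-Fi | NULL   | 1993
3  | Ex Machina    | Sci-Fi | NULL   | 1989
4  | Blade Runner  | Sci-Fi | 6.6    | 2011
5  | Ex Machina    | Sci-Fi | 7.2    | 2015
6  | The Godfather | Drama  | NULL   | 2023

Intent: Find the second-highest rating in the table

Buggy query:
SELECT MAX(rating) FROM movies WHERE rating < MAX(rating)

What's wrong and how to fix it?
Bug: MAX(rating) on the right of the comparison is an aggregate-in-WHERE error

Fix: Compute the overall MAX in a subquery, then take MAX of rows below it

Corrected query:
SELECT MAX(rating) FROM movies WHERE rating < (SELECT MAX(rating) FROM movies)

Result:
MAX(rating)
-----------
6.6        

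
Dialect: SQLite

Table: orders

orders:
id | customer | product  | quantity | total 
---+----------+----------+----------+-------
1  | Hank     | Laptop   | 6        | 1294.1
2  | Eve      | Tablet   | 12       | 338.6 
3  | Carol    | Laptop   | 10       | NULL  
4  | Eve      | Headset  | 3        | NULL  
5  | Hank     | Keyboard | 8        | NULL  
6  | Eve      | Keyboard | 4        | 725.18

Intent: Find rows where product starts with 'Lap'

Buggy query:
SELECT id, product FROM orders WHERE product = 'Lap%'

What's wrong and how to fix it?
Bug: Wildcards only work with LIKE; '=' treats '%' as a literal character

Fix: Replace '=' with LIKE so 'Lap%' is treated as a pattern

Corrected query:
SELECT id, product FROM orders WHERE product LIKE 'Lap%'

Result:
id | product
---+--------
1  | Laptop 
3  | Laptop 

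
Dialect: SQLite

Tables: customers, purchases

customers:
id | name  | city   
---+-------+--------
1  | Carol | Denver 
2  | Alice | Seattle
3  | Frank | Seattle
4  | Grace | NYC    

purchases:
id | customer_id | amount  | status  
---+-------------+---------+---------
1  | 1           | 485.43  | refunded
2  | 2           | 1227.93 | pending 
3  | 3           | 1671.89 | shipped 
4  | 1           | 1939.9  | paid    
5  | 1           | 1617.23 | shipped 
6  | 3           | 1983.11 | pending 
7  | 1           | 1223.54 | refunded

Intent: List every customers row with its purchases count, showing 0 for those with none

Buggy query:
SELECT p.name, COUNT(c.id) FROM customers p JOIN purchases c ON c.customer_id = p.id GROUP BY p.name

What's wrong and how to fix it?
Bug: An inner join excludes parents with zero children

Fix: Switch to LEFT JOIN to retain unmatched parent rows

Corrected query:
SELECT p.name, COUNT(c.id) FROM customers p LEFT JOIN purchases c ON c.customer_id = p.id GROUP BY p.name

Result:
name  | COUNT(c.id)
------+------------
Alice | 1          
Carol | 4          
Frank | 2          
Grace | 0          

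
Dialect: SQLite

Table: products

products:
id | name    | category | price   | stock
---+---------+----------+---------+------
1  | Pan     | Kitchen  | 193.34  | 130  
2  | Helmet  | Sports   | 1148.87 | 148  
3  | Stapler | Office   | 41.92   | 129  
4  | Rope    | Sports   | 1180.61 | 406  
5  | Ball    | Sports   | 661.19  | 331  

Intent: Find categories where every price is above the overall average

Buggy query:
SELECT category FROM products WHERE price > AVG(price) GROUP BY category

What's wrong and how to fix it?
Bug: AVG() is an aggregate; it can't sit directly in WHERE

Fix: Use a subquery for AVG and a HAVING MIN(...) filter so the condition holds for every row in the group

Corrected query:
SELECT category FROM products GROUP BY category HAVING MIN(price) > (SELECT AVG(price) FROM products)

Result:
category
--------
Sports  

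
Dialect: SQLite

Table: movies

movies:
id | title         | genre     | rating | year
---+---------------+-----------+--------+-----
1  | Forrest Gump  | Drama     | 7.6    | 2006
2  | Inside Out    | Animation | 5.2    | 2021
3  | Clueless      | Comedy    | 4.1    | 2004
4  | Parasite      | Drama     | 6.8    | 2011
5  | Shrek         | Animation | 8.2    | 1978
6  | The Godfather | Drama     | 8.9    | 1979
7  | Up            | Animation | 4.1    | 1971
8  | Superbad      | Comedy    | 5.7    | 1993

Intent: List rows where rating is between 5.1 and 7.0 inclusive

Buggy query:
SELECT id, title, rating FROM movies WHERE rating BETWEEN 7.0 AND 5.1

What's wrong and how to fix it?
Bug: The bounds are reversed; BETWEEN a AND b requires a <= b to match anything

Fix: Swap the bounds so the smaller value comes first

Corrected query:
SELECT id, title, rating FROM movies WHERE rating BETWEEN 5.1 AND 7.0

Result:
id | title      | rating
---+------------+-------
2  | Inside Out | 5.2   
4  | Parasite   | 6.8   
8  | Superbad   | 5.7   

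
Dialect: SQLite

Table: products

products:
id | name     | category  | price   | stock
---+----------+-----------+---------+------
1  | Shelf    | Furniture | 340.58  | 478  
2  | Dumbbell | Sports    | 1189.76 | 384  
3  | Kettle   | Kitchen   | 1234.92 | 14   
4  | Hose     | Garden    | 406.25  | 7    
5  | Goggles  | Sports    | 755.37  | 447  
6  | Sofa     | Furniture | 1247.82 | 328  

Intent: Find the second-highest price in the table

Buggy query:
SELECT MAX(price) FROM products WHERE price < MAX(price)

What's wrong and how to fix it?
Bug: The inner MAX is an aggregate inside WHERE, which is not allowed

Fix: Put the inner MAX in a scalar subquery

Corrected query:
SELECT MAX(price) FROM products WHERE price < (SELECT MAX(price) FROM products)

Result:
MAX(price)
----------
1234.92   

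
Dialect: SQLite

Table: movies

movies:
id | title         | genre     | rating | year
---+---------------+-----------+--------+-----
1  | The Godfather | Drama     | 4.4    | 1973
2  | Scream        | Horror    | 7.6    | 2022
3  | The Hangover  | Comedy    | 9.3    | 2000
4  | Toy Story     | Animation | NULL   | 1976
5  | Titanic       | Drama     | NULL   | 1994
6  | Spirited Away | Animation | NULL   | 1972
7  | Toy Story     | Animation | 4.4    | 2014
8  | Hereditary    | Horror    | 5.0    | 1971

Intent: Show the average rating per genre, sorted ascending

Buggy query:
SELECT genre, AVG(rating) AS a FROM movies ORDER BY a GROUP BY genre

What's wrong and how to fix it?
Bug: GROUP BY must precede ORDER BY

Fix: Move ORDER BY to the end, after GROUP BY

Corrected query:
SELECT genre, AVG(rating) AS a FROM movies GROUP BY genre ORDER BY a

Result:
genre     | a  
----------+----
Animation | 4.4
Drama     | 4.4
Horror    | 6.3
Comedy    | 9.3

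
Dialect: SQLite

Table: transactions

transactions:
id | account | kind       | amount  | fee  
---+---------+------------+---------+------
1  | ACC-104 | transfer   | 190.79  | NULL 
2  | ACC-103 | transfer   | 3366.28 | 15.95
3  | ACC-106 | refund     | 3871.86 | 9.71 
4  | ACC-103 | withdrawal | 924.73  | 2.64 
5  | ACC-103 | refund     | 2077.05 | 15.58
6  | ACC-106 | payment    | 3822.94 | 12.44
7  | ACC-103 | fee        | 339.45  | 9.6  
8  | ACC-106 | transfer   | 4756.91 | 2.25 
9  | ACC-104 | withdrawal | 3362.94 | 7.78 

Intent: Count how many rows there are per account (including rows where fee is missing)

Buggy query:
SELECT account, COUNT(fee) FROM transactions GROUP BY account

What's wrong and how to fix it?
Bug: COUNT(column) counts non-NULL values only; rows with NULL fee aren't counted

Fix: Use COUNT(*) to count all rows regardless of NULL

Corrected query:
SELECT account, COUNT(*) FROM transactions GROUP BY account

Result:
account | COUNT(*)
--------+---------
ACC-103 | 4       
ACC-104 | 2       
ACC-106 | 3       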